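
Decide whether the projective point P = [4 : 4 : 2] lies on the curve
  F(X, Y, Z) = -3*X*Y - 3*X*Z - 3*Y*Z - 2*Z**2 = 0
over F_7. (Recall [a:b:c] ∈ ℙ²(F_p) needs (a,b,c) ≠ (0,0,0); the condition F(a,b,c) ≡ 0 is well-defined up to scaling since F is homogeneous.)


F(4,4,2) ≡ 1 (mod 7); P is NOT on the curve.

Evaluate F(4, 4, 2) term-by-term (mod 7).
  -3*X*Y ↦ -3·4·4·1 = -48
  -3*X*Z ↦ -3·4·1·2 = -24
  -3*Y*Z ↦ -3·1·4·2 = -24
  -2*Z**2 ↦ -2·1·1·4 = -8
Sum: F(4, 4, 2) = (-48) + (-24) + (-24) + (-8) = -104.
Reducing mod 7: -104 ≡ 1 (mod 7).
Since F(a, b, c) ≡ 1 ≠ 0 (mod 7), P does NOT lie on the curve.


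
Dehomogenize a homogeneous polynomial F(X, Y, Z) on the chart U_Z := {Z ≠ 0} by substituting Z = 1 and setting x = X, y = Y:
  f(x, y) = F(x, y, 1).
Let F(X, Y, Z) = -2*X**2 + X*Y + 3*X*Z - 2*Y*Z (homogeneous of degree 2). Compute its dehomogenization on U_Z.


f(x, y) = -2*x**2 + x*y + 3*x - 2*y

On U_Z we set Z = 1. Each monomial c·X^i·Y^j·Z^k in F becomes c·x^i·y^j·1^k = c·x^i·y^j.
Substituting Z = 1: F(X, Y, 1) = -2*x**2 + x*y + 3*x - 2*y.
Note: deg(f) ≤ deg(F) = 2; strict inequality happens when F is divisible by Z (lost terms).


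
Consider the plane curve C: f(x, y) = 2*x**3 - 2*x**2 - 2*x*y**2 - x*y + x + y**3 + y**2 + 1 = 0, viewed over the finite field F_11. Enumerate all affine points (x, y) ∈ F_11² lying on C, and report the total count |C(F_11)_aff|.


Affine F_11-points: {(0, 6), (1, 6), (2, 0), (3, 1), (3, 2), (6, 2), (6, 4), (6, 5), (7, 7), (7, 8), (7, 9)}; count = 11.

For each of the 121 pairs (x, y) ∈ F_11², evaluate f(x, y) mod 11. Record the zeros.
  x = 0: [0↦1, 1↦3, 2↦2, 3↦4, 4↦4, 5↦8, 6↦0, 7↦8, 8↦5, 9↦8, 10↦1]  zeros at y ∈ {6}
  x = 1: [0↦2, 1↦1, 2↦4, 3↦6, 4↦2, 5↦9, 6↦0, 7↦3, 8↦2, 9↦3, 10↦1]  zeros at y ∈ {6}
  x = 2: [0↦0, 1↦7, 2↦3, 3↦5, 4↦8, 5↦7, 6↦8, 7↦6, 8↦7, 9↦6, 10↦9]  zeros at y ∈ {0}
  x = 3: [0↦7, 1↦0, 2↦0, 3↦2, 4↦1, 5↦3, 6↦3, 7↦7, 8↦10, 9↦7, 10↦4]  zeros at y ∈ {1, 2}
  x = 4: [0↦2, 1↦3, 2↦7, 3↦9, 4↦4, 5↦9, 6↦8, 7↦7, 8↦1, 9↦7, 10↦9]  zeros at y ∈ ∅
  x = 5: [0↦8, 1↦6, 2↦3, 3↦5, 4↦7, 5↦4, 6↦2, 7↦7, 8↦3, 9↦7, 10↦3]  zeros at y ∈ ∅
  x = 6: [0↦4, 1↦10, 2↦0, 3↦2, 4↦0, 5↦0, 6↦8, 7↦8, 8↦6, 9↦8, 10↦9]  zeros at y ∈ {2, 4, 5}
  x = 7: [0↦2, 1↦5, 2↦10, 3↦1, 4↦6, 5↦9, 6↦5, 7↦0, 8↦0, 9↦0, 10↦6]  zeros at y ∈ {7, 8, 9}
  x = 8: [0↦3, 1↦3, 2↦1, 3↦3, 4↦4, 5↦10, 6↦5, 7↦6, 8↦8, 9↦6, 10↦6]  zeros at y ∈ ∅
  x = 9: [0↦8, 1↦5, 2↦7, 3↦9, 4↦6, 5↦4, 6↦9, 7↦5, 8↦9, 9↦5, 10↦10]  zeros at y ∈ ∅
  x = 10: [0↦7, 1↦1, 2↦7, 3↦9, 4↦2, 5↦3, 6↦7, 7↦9, 8↦4, 9↦9, 10↦8]  zeros at y ∈ ∅
Collecting zeros: affine points = {(0, 6), (1, 6), (2, 0), (3, 1), (3, 2), (6, 2), (6, 4), (6, 5), (7, 7), (7, 8), (7, 9)}.
Total count |C(F_11)_aff| = 11.


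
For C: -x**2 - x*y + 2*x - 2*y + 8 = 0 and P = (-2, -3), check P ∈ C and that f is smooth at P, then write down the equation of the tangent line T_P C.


Tangent line at P: 9*x + 18 = 0.

Step 1: f(-2, -3) = 0, so P lies on C.
Step 2: partial derivatives
  f_x(x, y) = -2*x - y + 2, f_y(x, y) = -x - 2.
  f_x(P) = 9, f_y(P) = 0 (gradient nonzero, so P is smooth).
Step 3: tangent line at P: 9·(x − -2) + 0·(y − -3) = 0.
Expanding: 9*x + 18 = 0.


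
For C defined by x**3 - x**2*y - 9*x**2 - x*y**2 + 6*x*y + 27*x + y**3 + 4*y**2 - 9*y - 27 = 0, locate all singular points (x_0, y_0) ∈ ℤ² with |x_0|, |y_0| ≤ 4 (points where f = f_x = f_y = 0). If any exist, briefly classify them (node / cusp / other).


Singular points: {(3, 0)}; classification: cusp.

Compute partial derivatives:
  f_x = 3*x**2 - 2*x*y - 18*x - y**2 + 6*y + 27.
  f_y = -x**2 - 2*x*y + 6*x + 3*y**2 + 8*y - 9.
Scan x_0 ∈ {−4, ..., 4}. For each x_0, f_y(x_0, y) is a polynomial in y; find its integer roots y ∈ {−4, ..., 4}, then test f_x and f at those candidates.
  x = -4: f_y(-4, y) = 3*y**2 + 16*y - 49; no integer root y with |y| ≤ 4.
  x = -3: f_y(-3, y) = 3*y**2 + 14*y - 36; no integer root y with |y| ≤ 4.
  x = -2: f_y(-2, y) = 3*y**2 + 12*y - 25; no integer root y with |y| ≤ 4.
  x = -1: f_y(-1, y) = 3*y**2 + 10*y - 16; no integer root y with |y| ≤ 4.
  x = 0: f_y(0, y) = 3*y**2 + 8*y - 9; no integer root y with |y| ≤ 4.
  x = 1: f_y(1, y) = 3*y**2 + 6*y - 4; no integer root y with |y| ≤ 4.
  x = 2: f_y(2, y) = 3*y**2 + 4*y - 1; no integer root y with |y| ≤ 4.
  x = 3: f_y(3, y) = 3*y**2 + 2*y; vanishes at y ∈ {0}. (3, 0): f_x = 0, f = 0 — SINGULAR.
  x = 4: f_y(4, y) = 3*y**2 - 1; no integer root y with |y| ≤ 4.
Only singular point on the grid: (3, 0).
Classify: substitute x = 3 + u, y = 0 + v and expand: f = u**3 - u**2*v - u*v**2 + v**3 + v**2.
No constant or linear terms (consistent with a singular point). Quadratic part: v**2. Cubic part: u**3 - u**2*v - u*v**2 + v**3.
The quadratic part v**2 is a perfect square, so there is a single (double) tangent line v = 0, i.e. y = 0. Restricting the cubic part to that line (v = 0) leaves u**3 ≠ 0, so f is not divisible by v and the branch is v² ≈ -u**3 to lowest order — this is a cusp.
Classification: cusp.


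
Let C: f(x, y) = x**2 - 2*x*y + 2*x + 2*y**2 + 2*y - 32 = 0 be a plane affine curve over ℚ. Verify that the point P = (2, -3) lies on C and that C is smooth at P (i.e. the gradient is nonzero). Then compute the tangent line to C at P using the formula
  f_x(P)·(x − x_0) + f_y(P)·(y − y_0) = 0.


Tangent line at P: 12*x - 14*y - 66 = 0.

Step 1: f(2, -3) = 0, so P lies on C.
Step 2: partial derivatives
  f_x(x, y) = 2*x - 2*y + 2, f_y(x, y) = -2*x + 4*y + 2.
  f_x(P) = 12, f_y(P) = -14 (gradient nonzero, so P is smooth).
Step 3: tangent line at P: 12·(x − 2) + -14·(y − -3) = 0.
Expanding: 12*x - 14*y - 66 = 0.


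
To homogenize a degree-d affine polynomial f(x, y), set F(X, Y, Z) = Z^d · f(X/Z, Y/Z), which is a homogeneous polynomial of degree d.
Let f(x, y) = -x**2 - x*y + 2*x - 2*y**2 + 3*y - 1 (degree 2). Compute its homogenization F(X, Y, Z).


F(X, Y, Z) = -X**2 - X*Y + 2*X*Z - 2*Y**2 + 3*Y*Z - Z**2

deg(f) = 2.
Substitute x = X/Z, y = Y/Z into f, then multiply by Z^2.
  monomial -1·x^2·y^0 ↦ -1·X^2·Y^0·Z^0.
  monomial -1·x^1·y^1 ↦ -1·X^1·Y^1·Z^0.
  monomial 2·x^1·y^0 ↦ 2·X^1·Y^0·Z^1.
  monomial -2·x^0·y^2 ↦ -2·X^0·Y^2·Z^0.
  monomial 3·x^0·y^1 ↦ 3·X^0·Y^1·Z^1.
  monomial -1·x^0·y^0 ↦ -1·X^0·Y^0·Z^2.
Collecting: F(X, Y, Z) = -X**2 - X*Y + 2*X*Z - 2*Y**2 + 3*Y*Z - Z**2.


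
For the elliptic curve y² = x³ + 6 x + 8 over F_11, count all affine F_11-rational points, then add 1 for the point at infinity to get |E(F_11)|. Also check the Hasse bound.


Affine points = {(1, 2), (1, 9), (3, 3), (3, 8), (5, 3), (5, 8), (10, 1), (10, 10)}; affine count = 8; |E(F_11)| = 9.

Discriminant check: Δ ∝ 4a³ + 27b² = 4·6³ + 27·8² = 4·216 + 27·64 ≡ 7 (mod 11). Nonzero ⇒ E is nonsingular.
For each x ∈ F_11, compute rhs = x³ + 6·x + 8 mod 11, then count y ∈ F_11 with y² ≡ rhs.
  x = 0: rhs = 8, matching y values: none (0 points).
  x = 1: rhs = 4, matching y values: 2, 9 (2 points).
  x = 2: rhs = 6, matching y values: none (0 points).
  x = 3: rhs = 9, matching y values: 3, 8 (2 points).
  x = 4: rhs = 8, matching y values: none (0 points).
  x = 5: rhs = 9, matching y values: 3, 8 (2 points).
  x = 6: rhs = 7, matching y values: none (0 points).
  x = 7: rhs = 8, matching y values: none (0 points).
  x = 8: rhs = 7, matching y values: none (0 points).
  x = 9: rhs = 10, matching y values: none (0 points).
  x = 10: rhs = 1, matching y values: 1, 10 (2 points).
Total affine count: 8.
Full point count |E(F_11)| = 8 + 1 = 9.
Hasse bound: |9 − (11+1)| = |-3| = 3 ≤ 2√11 ≈ 6.6332 ✓.


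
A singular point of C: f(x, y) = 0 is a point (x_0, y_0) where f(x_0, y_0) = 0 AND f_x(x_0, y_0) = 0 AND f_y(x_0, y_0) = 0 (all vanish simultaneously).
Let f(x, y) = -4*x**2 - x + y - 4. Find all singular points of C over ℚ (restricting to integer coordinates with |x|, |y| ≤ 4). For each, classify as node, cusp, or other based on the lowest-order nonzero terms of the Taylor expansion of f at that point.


No singular points in the scanned grid; C is smooth there.

Compute partial derivatives:
  f_x = -8*x - 1.
  f_y = 1.
f_y = 1 is a nonzero constant, so f_y never vanishes: no point (x, y) can satisfy f = f_x = f_y = 0. In particular no (x, y) ∈ {−4, ..., 4}² is singular; the curve is smooth.


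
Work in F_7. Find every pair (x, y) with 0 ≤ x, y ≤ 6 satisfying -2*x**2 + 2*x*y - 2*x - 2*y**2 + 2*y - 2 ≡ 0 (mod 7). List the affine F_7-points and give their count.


Affine F_7-points: {(0, 3), (0, 5), (2, 0), (2, 3), (4, 0), (4, 5)}; count = 6.

For each of the 49 pairs (x, y) ∈ F_7², evaluate f(x, y) mod 7. Record the zeros.
  x = 0: [0↦5, 1↦5, 2↦1, 3↦0, 4↦2, 5↦0, 6↦1]  zeros at y ∈ {3, 5}
  x = 1: [0↦1, 1↦3, 2↦1, 3↦2, 4↦6, 5↦6, 6↦2]  zeros at y ∈ ∅
  x = 2: [0↦0, 1↦4, 2↦4, 3↦0, 4↦6, 5↦1, 6↦6]  zeros at y ∈ {0, 3}
  x = 3: [0↦2, 1↦1, 2↦3, 3↦1, 4↦2, 5↦6, 6↦6]  zeros at y ∈ ∅
  x = 4: [0↦0, 1↦1, 2↦5, 3↦5, 4↦1, 5↦0, 6↦2]  zeros at y ∈ {0, 5}
  x = 5: [0↦1, 1↦4, 2↦3, 3↦5, 4↦3, 5↦4, 6↦1]  zeros at y ∈ ∅
  x = 6: [0↦5, 1↦3, 2↦4, 3↦1, 4↦1, 5↦4, 6↦3]  zeros at y ∈ ∅
Collecting zeros: affine points = {(0, 3), (0, 5), (2, 0), (2, 3), (4, 0), (4, 5)}.
Total count |C(F_7)_aff| = 6.


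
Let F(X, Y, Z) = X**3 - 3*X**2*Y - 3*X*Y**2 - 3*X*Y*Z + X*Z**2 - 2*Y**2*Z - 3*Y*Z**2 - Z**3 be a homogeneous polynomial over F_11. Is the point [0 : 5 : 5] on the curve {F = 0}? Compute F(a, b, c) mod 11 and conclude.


F(0,5,5) ≡ 9 (mod 11); P is NOT on the curve.

Evaluate F(0, 5, 5) term-by-term (mod 11).
  X**3 ↦ 1·0·1·1 = 0
  -3*X**2*Y ↦ -3·0·5·1 = 0
  -3*X*Y**2 ↦ -3·0·25·1 = 0
  -3*X*Y*Z ↦ -3·0·5·5 = 0
  X*Z**2 ↦ 1·0·1·25 = 0
  -2*Y**2*Z ↦ -2·1·25·5 = -250
  -3*Y*Z**2 ↦ -3·1·5·25 = -375
  -Z**3 ↦ -1·1·1·125 = -125
Sum: F(0, 5, 5) = (0) + (0) + (0) + (0) + (0) + (-250) + (-375) + (-125) = -750.
Reducing mod 11: -750 ≡ 9 (mod 11).
Since F(a, b, c) ≡ 9 ≠ 0 (mod 11), P does NOT lie on the curve.


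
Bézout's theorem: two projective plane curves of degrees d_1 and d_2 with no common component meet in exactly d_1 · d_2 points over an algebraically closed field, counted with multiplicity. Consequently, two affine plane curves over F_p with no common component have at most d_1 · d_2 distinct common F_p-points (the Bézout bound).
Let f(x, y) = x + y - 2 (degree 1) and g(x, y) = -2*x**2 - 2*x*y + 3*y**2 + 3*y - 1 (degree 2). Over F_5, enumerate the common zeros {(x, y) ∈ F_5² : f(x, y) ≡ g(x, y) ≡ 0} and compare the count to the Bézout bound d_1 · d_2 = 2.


Common zeros: ∅; count = 0; Bézout bound = 2.

deg(f) = 1, deg(g) = 2, so Bézout bound = 2.
Scan x ∈ F_5. For each x, list the y ∈ F_5 with f(x, y) ≡ 0 and those with g(x, y) ≡ 0 (mod 5); the common zeros in that column are the intersection.
  x = 0: f ≡ 0 at y ∈ {2}; g ≡ 0 at y ∈ {1, 3}; common: ∅.
  x = 1: f ≡ 0 at y ∈ {1}; g ≡ 0 at y ∈ ∅; common: ∅.
  x = 2: f ≡ 0 at y ∈ {0}; g ≡ 0 at y ∈ {3, 4}; common: ∅.
  x = 3: f ≡ 0 at y ∈ {4}; g ≡ 0 at y ∈ ∅; common: ∅.
  x = 4: f ≡ 0 at y ∈ {3}; g ≡ 0 at y ∈ {1, 4}; common: ∅.
Collecting: common zeros = ∅, so the count is 0.
Comparison with the Bézout bound: 0 ≤ 2 = deg(f)·deg(g), as expected for curves with no common component (the affine F_5-count falls short of the bound because intersections may lie at infinity, over extension fields, or carry multiplicity).


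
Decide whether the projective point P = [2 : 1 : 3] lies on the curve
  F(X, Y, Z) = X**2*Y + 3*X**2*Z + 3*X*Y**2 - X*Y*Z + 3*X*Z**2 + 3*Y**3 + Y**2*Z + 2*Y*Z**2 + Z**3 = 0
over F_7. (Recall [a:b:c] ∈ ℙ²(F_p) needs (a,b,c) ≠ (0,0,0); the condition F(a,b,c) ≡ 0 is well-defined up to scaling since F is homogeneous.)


F(2,1,3) ≡ 5 (mod 7); P is NOT on the curve.

Evaluate F(2, 1, 3) term-by-term (mod 7).
  X**2*Y ↦ 1·4·1·1 = 4
  3*X**2*Z ↦ 3·4·1·3 = 36
  3*X*Y**2 ↦ 3·2·1·1 = 6
  -X*Y*Z ↦ -1·2·1·3 = -6
  3*X*Z**2 ↦ 3·2·1·9 = 54
  3*Y**3 ↦ 3·1·1·1 = 3
  Y**2*Z ↦ 1·1·1·3 = 3
  2*Y*Z**2 ↦ 2·1·1·9 = 18
  Z**3 ↦ 1·1·1·27 = 27
Sum: F(2, 1, 3) = (4) + (36) + (6) + (-6) + (54) + (3) + (3) + (18) + (27) = 145.
Reducing mod 7: 145 ≡ 5 (mod 7).
Since F(a, b, c) ≡ 5 ≠ 0 (mod 7), P does NOT lie on the curve.


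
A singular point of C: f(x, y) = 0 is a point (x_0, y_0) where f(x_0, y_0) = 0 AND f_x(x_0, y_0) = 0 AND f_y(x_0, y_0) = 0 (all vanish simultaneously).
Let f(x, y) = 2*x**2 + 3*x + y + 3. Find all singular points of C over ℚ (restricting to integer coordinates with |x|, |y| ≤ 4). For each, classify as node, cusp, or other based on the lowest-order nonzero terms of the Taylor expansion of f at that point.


No singular points in the scanned grid; C is smooth there.

Compute partial derivatives:
  f_x = 4*x + 3.
  f_y = 1.
f_y = 1 is a nonzero constant, so f_y never vanishes: no point (x, y) can satisfy f = f_x = f_y = 0. In particular no (x, y) ∈ {−4, ..., 4}² is singular; the curve is smooth.


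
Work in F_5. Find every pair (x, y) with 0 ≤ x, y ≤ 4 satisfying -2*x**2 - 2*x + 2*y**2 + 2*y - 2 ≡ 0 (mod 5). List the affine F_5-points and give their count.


Affine F_5-points: {(0, 2), (2, 1), (2, 3), (4, 2)}; count = 4.

For each of the 25 pairs (x, y) ∈ F_5², evaluate f(x, y) mod 5. Record the zeros.
  x = 0: [0↦3, 1↦2, 2↦0, 3↦2, 4↦3]  zeros at y ∈ {2}
  x = 1: [0↦4, 1↦3, 2↦1, 3↦3, 4↦4]  zeros at y ∈ ∅
  x = 2: [0↦1, 1↦0, 2↦3, 3↦0, 4↦1]  zeros at y ∈ {1, 3}
  x = 3: [0↦4, 1↦3, 2↦1, 3↦3, 4↦4]  zeros at y ∈ ∅
  x = 4: [0↦3, 1↦2, 2↦0, 3↦2, 4↦3]  zeros at y ∈ {2}
Collecting zeros: affine points = {(0, 2), (2, 1), (2, 3), (4, 2)}.
Total count |C(F_5)_aff| = 4.


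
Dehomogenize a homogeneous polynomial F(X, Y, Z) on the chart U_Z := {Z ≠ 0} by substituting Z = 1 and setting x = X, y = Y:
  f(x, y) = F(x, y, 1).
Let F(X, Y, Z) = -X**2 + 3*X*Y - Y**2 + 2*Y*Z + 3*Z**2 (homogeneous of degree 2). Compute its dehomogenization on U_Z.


f(x, y) = -x**2 + 3*x*y - y**2 + 2*y + 3

On U_Z we set Z = 1. Each monomial c·X^i·Y^j·Z^k in F becomes c·x^i·y^j·1^k = c·x^i·y^j.
Substituting Z = 1: F(X, Y, 1) = -x**2 + 3*x*y - y**2 + 2*y + 3.
Note: deg(f) ≤ deg(F) = 2; strict inequality happens when F is divisible by Z (lost terms).


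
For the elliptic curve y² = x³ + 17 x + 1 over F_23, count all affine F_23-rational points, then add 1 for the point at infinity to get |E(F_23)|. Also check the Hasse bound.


Affine points = {(0, 1), (0, 22), (4, 8), (4, 15), (5, 2), (5, 21), (7, 7), (7, 16), (9, 3), (9, 20), (11, 1), (11, 22), (12, 1), (12, 22), (13, 2), (13, 21), (14, 4), (14, 19), (22, 11), (22, 12)}; affine count = 20; |E(F_23)| = 21.

Discriminant check: Δ ∝ 4a³ + 27b² = 4·17³ + 27·1² = 4·4913 + 27·1 ≡ 14 (mod 23). Nonzero ⇒ E is nonsingular.
For each x ∈ F_23, compute rhs = x³ + 17·x + 1 mod 23, then count y ∈ F_23 with y² ≡ rhs.
  x = 0: rhs = 1, matching y values: 1, 22 (2 points).
  x = 1: rhs = 19, matching y values: none (0 points).
  x = 2: rhs = 20, matching y values: none (0 points).
  x = 3: rhs = 10, matching y values: none (0 points).
  x = 4: rhs = 18, matching y values: 8, 15 (2 points).
  x = 5: rhs = 4, matching y values: 2, 21 (2 points).
  x = 6: rhs = 20, matching y values: none (0 points).
  x = 7: rhs = 3, matching y values: 7, 16 (2 points).
  x = 8: rhs = 5, matching y values: none (0 points).
  x = 9: rhs = 9, matching y values: 3, 20 (2 points).
  x = 10: rhs = 21, matching y values: none (0 points).
  x = 11: rhs = 1, matching y values: 1, 22 (2 points).
  x = 12: rhs = 1, matching y values: 1, 22 (2 points).
  x = 13: rhs = 4, matching y values: 2, 21 (2 points).
  x = 14: rhs = 16, matching y values: 4, 19 (2 points).
  x = 15: rhs = 20, matching y values: none (0 points).
  x = 16: rhs = 22, matching y values: none (0 points).
  x = 17: rhs = 5, matching y values: none (0 points).
  x = 18: rhs = 21, matching y values: none (0 points).
  x = 19: rhs = 7, matching y values: none (0 points).
  x = 20: rhs = 15, matching y values: none (0 points).
  x = 21: rhs = 5, matching y values: none (0 points).
  x = 22: rhs = 6, matching y values: 11, 12 (2 points).
Total affine count: 20.
Full point count |E(F_23)| = 20 + 1 = 21.
Hasse bound: |21 − (23+1)| = |-3| = 3 ≤ 2√23 ≈ 9.5917 ✓.


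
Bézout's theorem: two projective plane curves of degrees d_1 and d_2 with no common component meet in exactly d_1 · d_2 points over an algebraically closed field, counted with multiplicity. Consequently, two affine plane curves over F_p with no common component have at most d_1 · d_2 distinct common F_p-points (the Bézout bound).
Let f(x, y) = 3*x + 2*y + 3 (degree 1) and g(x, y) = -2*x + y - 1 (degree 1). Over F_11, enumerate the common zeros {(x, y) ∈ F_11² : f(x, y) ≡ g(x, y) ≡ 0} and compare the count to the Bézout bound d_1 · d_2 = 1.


Common zeros: {(4, 9)}; count = 1; Bézout bound = 1.

deg(f) = 1, deg(g) = 1, so Bézout bound = 1.
Scan x ∈ F_11. For each x, list the y ∈ F_11 with f(x, y) ≡ 0 and those with g(x, y) ≡ 0 (mod 11); the common zeros in that column are the intersection.
  x = 0: f ≡ 0 at y ∈ {4}; g ≡ 0 at y ∈ {1}; common: ∅.
  x = 1: f ≡ 0 at y ∈ {8}; g ≡ 0 at y ∈ {3}; common: ∅.
  x = 2: f ≡ 0 at y ∈ {1}; g ≡ 0 at y ∈ {5}; common: ∅.
  x = 3: f ≡ 0 at y ∈ {5}; g ≡ 0 at y ∈ {7}; common: ∅.
  x = 4: f ≡ 0 at y ∈ {9}; g ≡ 0 at y ∈ {9}; common: {9}.
  x = 5: f ≡ 0 at y ∈ {2}; g ≡ 0 at y ∈ {0}; common: ∅.
  x = 6: f ≡ 0 at y ∈ {6}; g ≡ 0 at y ∈ {2}; common: ∅.
  x = 7: f ≡ 0 at y ∈ {10}; g ≡ 0 at y ∈ {4}; common: ∅.
  x = 8: f ≡ 0 at y ∈ {3}; g ≡ 0 at y ∈ {6}; common: ∅.
  x = 9: f ≡ 0 at y ∈ {7}; g ≡ 0 at y ∈ {8}; common: ∅.
  x = 10: f ≡ 0 at y ∈ {0}; g ≡ 0 at y ∈ {10}; common: ∅.
Collecting: common zeros = {(4, 9)}, so the count is 1.
Comparison with the Bézout bound: 1 ≤ 1 = deg(f)·deg(g), as expected for curves with no common component (the bound is attained).


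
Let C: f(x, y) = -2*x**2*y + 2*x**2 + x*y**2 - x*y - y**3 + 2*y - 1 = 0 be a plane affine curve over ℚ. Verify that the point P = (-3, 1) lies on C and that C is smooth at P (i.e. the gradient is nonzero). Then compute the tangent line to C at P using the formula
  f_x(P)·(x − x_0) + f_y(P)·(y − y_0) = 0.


Tangent line at P: 22 - 22*y = 0.

Step 1: f(-3, 1) = 0, so P lies on C.
Step 2: partial derivatives
  f_x(x, y) = -4*x*y + 4*x + y**2 - y, f_y(x, y) = -2*x**2 + 2*x*y - x - 3*y**2 + 2.
  f_x(P) = 0, f_y(P) = -22 (gradient nonzero, so P is smooth).
Step 3: tangent line at P: 0·(x − -3) + -22·(y − 1) = 0.
Expanding: 22 - 22*y = 0.


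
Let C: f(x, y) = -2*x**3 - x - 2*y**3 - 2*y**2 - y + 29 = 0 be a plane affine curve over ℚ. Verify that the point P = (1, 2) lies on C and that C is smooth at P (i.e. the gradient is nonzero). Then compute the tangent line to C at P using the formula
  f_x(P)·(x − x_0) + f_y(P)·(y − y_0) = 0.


Tangent line at P: -7*x - 33*y + 73 = 0.

Step 1: f(1, 2) = 0, so P lies on C.
Step 2: partial derivatives
  f_x(x, y) = -6*x**2 - 1, f_y(x, y) = -6*y**2 - 4*y - 1.
  f_x(P) = -7, f_y(P) = -33 (gradient nonzero, so P is smooth).
Step 3: tangent line at P: -7·(x − 1) + -33·(y − 2) = 0.
Expanding: -7*x - 33*y + 73 = 0.


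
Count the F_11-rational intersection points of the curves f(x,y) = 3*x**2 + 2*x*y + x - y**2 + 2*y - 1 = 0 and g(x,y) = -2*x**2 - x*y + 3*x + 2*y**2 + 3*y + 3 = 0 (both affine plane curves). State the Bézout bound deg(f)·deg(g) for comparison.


Common zeros: {(2, 3), (3, 5)}; count = 2; Bézout bound = 4.

deg(f) = 2, deg(g) = 2, so Bézout bound = 4.
Scan x ∈ F_11. For each x, list the y ∈ F_11 with f(x, y) ≡ 0 and those with g(x, y) ≡ 0 (mod 11); the common zeros in that column are the intersection.
  x = 0: f ≡ 0 at y ∈ {1}; g ≡ 0 at y ∈ ∅; common: ∅.
  x = 1: f ≡ 0 at y ∈ ∅; g ≡ 0 at y ∈ {4, 6}; common: ∅.
  x = 2: f ≡ 0 at y ∈ {3}; g ≡ 0 at y ∈ {2, 3}; common: {3}.
  x = 3: f ≡ 0 at y ∈ {3, 5}; g ≡ 0 at y ∈ {5, 6}; common: {5}.
  x = 4: f ≡ 0 at y ∈ ∅; g ≡ 0 at y ∈ {2, 4}; common: ∅.
  x = 5: f ≡ 0 at y ∈ {2, 10}; g ≡ 0 at y ∈ ∅; common: ∅.
  x = 6: f ≡ 0 at y ∈ ∅; g ≡ 0 at y ∈ ∅; common: ∅.
  x = 7: f ≡ 0 at y ∈ ∅; g ≡ 0 at y ∈ {5, 8}; common: ∅.
  x = 8: f ≡ 0 at y ∈ {2, 5}; g ≡ 0 at y ∈ ∅; common: ∅.
  x = 9: f ≡ 0 at y ∈ ∅; g ≡ 0 at y ∈ {0, 3}; common: ∅.
  x = 10: f ≡ 0 at y ∈ {1, 10}; g ≡ 0 at y ∈ ∅; common: ∅.
Collecting: common zeros = {(2, 3), (3, 5)}, so the count is 2.
Comparison with the Bézout bound: 2 ≤ 4 = deg(f)·deg(g), as expected for curves with no common component (the affine F_11-count falls short of the bound because intersections may lie at infinity, over extension fields, or carry multiplicity).


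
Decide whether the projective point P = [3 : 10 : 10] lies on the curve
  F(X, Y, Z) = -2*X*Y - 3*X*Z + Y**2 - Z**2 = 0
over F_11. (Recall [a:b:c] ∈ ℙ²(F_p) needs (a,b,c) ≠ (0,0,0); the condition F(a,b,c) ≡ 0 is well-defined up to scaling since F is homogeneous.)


F(3,10,10) ≡ 4 (mod 11); P is NOT on the curve.

Evaluate F(3, 10, 10) term-by-term (mod 11).
  -2*X*Y ↦ -2·3·10·1 = -60
  -3*X*Z ↦ -3·3·1·10 = -90
  Y**2 ↦ 1·1·100·1 = 100
  -Z**2 ↦ -1·1·1·100 = -100
Sum: F(3, 10, 10) = (-60) + (-90) + (100) + (-100) = -150.
Reducing mod 11: -150 ≡ 4 (mod 11).
Since F(a, b, c) ≡ 4 ≠ 0 (mod 11), P does NOT lie on the curve.


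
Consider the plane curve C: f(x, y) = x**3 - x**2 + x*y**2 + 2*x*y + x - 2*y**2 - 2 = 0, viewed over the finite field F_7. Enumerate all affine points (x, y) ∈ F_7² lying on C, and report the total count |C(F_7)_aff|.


Affine F_7-points: {(1, 1), (2, 6), (3, 2), (3, 6), (4, 5), (6, 2)}; count = 6.

For each of the 49 pairs (x, y) ∈ F_7², evaluate f(x, y) mod 7. Record the zeros.
  x = 0: [0↦5, 1↦3, 2↦4, 3↦1, 4↦1, 5↦4, 6↦3]  zeros at y ∈ ∅
  x = 1: [0↦6, 1↦0, 2↦6, 3↦3, 4↦5, 5↦5, 6↦3]  zeros at y ∈ {1}
  x = 2: [0↦4, 1↦1, 2↦5, 3↦2, 4↦6, 5↦3, 6↦0]  zeros at y ∈ {6}
  x = 3: [0↦5, 1↦5, 2↦0, 3↦4, 4↦3, 5↦4, 6↦0]  zeros at y ∈ {2, 6}
  x = 4: [0↦1, 1↦4, 2↦4, 3↦1, 4↦2, 5↦0, 6↦2]  zeros at y ∈ {5}
  x = 5: [0↦5, 1↦4, 2↦2, 3↦6, 4↦2, 5↦4, 6↦5]  zeros at y ∈ ∅
  x = 6: [0↦2, 1↦4, 2↦0, 3↦4, 4↦2, 5↦1, 6↦1]  zeros at y ∈ {2}
Collecting zeros: affine points = {(1, 1), (2, 6), (3, 2), (3, 6), (4, 5), (6, 2)}.
Total count |C(F_7)_aff| = 6.


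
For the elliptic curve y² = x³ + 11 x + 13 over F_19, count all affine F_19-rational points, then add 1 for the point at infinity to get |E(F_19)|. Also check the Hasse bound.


Affine points = {(1, 5), (1, 14), (2, 9), (2, 10), (3, 4), (3, 15), (4, 8), (4, 11), (8, 9), (8, 10), (9, 9), (9, 10), (12, 7), (12, 12), (13, 4), (13, 15), (14, 2), (14, 17), (15, 0), (18, 1), (18, 18)}; affine count = 21; |E(F_19)| = 22.

Discriminant check: Δ ∝ 4a³ + 27b² = 4·11³ + 27·13² = 4·1331 + 27·169 ≡ 7 (mod 19). Nonzero ⇒ E is nonsingular.
For each x ∈ F_19, compute rhs = x³ + 11·x + 13 mod 19, then count y ∈ F_19 with y² ≡ rhs.
  x = 0: rhs = 13, matching y values: none (0 points).
  x = 1: rhs = 6, matching y values: 5, 14 (2 points).
  x = 2: rhs = 5, matching y values: 9, 10 (2 points).
  x = 3: rhs = 16, matching y values: 4, 15 (2 points).
  x = 4: rhs = 7, matching y values: 8, 11 (2 points).
  x = 5: rhs = 3, matching y values: none (0 points).
  x = 6: rhs = 10, matching y values: none (0 points).
  x = 7: rhs = 15, matching y values: none (0 points).
  x = 8: rhs = 5, matching y values: 9, 10 (2 points).
  x = 9: rhs = 5, matching y values: 9, 10 (2 points).
  x = 10: rhs = 2, matching y values: none (0 points).
  x = 11: rhs = 2, matching y values: none (0 points).
  x = 12: rhs = 11, matching y values: 7, 12 (2 points).
  x = 13: rhs = 16, matching y values: 4, 15 (2 points).
  x = 14: rhs = 4, matching y values: 2, 17 (2 points).
  x = 15: rhs = 0, matching y values: 0 (1 points).
  x = 16: rhs = 10, matching y values: none (0 points).
  x = 17: rhs = 2, matching y values: none (0 points).
  x = 18: rhs = 1, matching y values: 1, 18 (2 points).
Total affine count: 21.
Full point count |E(F_19)| = 21 + 1 = 22.
Hasse bound: |22 − (19+1)| = |2| = 2 ≤ 2√19 ≈ 8.7178 ✓.


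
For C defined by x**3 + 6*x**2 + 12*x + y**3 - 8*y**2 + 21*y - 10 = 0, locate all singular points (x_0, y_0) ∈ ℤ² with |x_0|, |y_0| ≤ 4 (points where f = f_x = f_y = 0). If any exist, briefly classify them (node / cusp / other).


Singular points: {(-2, 3)}; classification: cusp.

Compute partial derivatives:
  f_x = 3*x**2 + 12*x + 12.
  f_y = 3*y**2 - 16*y + 21.
Scan x_0 ∈ {−4, ..., 4}. For each x_0, f_y(x_0, y) is a polynomial in y; find its integer roots y ∈ {−4, ..., 4}, then test f_x and f at those candidates.
  x = -4: f_y(-4, y) = 3*y**2 - 16*y + 21; vanishes at y ∈ {3}. (-4, 3): f_x = 12 ≠ 0.
  x = -3: f_y(-3, y) = 3*y**2 - 16*y + 21; vanishes at y ∈ {3}. (-3, 3): f_x = 3 ≠ 0.
  x = -2: f_y(-2, y) = 3*y**2 - 16*y + 21; vanishes at y ∈ {3}. (-2, 3): f_x = 0, f = 0 — SINGULAR.
  x = -1: f_y(-1, y) = 3*y**2 - 16*y + 21; vanishes at y ∈ {3}. (-1, 3): f_x = 3 ≠ 0.
  x = 0: f_y(0, y) = 3*y**2 - 16*y + 21; vanishes at y ∈ {3}. (0, 3): f_x = 12 ≠ 0.
  x = 1: f_y(1, y) = 3*y**2 - 16*y + 21; vanishes at y ∈ {3}. (1, 3): f_x = 27 ≠ 0.
  x = 2: f_y(2, y) = 3*y**2 - 16*y + 21; vanishes at y ∈ {3}. (2, 3): f_x = 48 ≠ 0.
  x = 3: f_y(3, y) = 3*y**2 - 16*y + 21; vanishes at y ∈ {3}. (3, 3): f_x = 75 ≠ 0.
  x = 4: f_y(4, y) = 3*y**2 - 16*y + 21; vanishes at y ∈ {3}. (4, 3): f_x = 108 ≠ 0.
Only singular point on the grid: (-2, 3).
Classify: substitute x = -2 + u, y = 3 + v and expand: f = u**3 + v**3 + v**2.
No constant or linear terms (consistent with a singular point). Quadratic part: v**2. Cubic part: u**3 + v**3.
The quadratic part v**2 is a perfect square, so there is a single (double) tangent line v = 0, i.e. y = 3. Restricting the cubic part to that line (v = 0) leaves u**3 ≠ 0, so f is not divisible by v and the branch is v² ≈ -u**3 to lowest order — this is a cusp.
Classification: cusp.


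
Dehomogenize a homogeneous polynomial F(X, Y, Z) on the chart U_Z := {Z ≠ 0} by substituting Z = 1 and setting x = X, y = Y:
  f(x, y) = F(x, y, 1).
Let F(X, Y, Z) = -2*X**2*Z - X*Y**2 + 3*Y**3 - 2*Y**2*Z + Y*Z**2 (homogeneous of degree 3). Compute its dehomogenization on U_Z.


f(x, y) = -2*x**2 - x*y**2 + 3*y**3 - 2*y**2 + y

On U_Z we set Z = 1. Each monomial c·X^i·Y^j·Z^k in F becomes c·x^i·y^j·1^k = c·x^i·y^j.
Substituting Z = 1: F(X, Y, 1) = -2*x**2 - x*y**2 + 3*y**3 - 2*y**2 + y.
Note: deg(f) ≤ deg(F) = 3; strict inequality happens when F is divisible by Z (lost terms).


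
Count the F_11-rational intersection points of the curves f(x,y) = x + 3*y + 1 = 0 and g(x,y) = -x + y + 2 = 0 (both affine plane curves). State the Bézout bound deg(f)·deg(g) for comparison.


Common zeros: {(4, 2)}; count = 1; Bézout bound = 1.

deg(f) = 1, deg(g) = 1, so Bézout bound = 1.
Scan x ∈ F_11. For each x, list the y ∈ F_11 with f(x, y) ≡ 0 and those with g(x, y) ≡ 0 (mod 11); the common zeros in that column are the intersection.
  x = 0: f ≡ 0 at y ∈ {7}; g ≡ 0 at y ∈ {9}; common: ∅.
  x = 1: f ≡ 0 at y ∈ {3}; g ≡ 0 at y ∈ {10}; common: ∅.
  x = 2: f ≡ 0 at y ∈ {10}; g ≡ 0 at y ∈ {0}; common: ∅.
  x = 3: f ≡ 0 at y ∈ {6}; g ≡ 0 at y ∈ {1}; common: ∅.
  x = 4: f ≡ 0 at y ∈ {2}; g ≡ 0 at y ∈ {2}; common: {2}.
  x = 5: f ≡ 0 at y ∈ {9}; g ≡ 0 at y ∈ {3}; common: ∅.
  x = 6: f ≡ 0 at y ∈ {5}; g ≡ 0 at y ∈ {4}; common: ∅.
  x = 7: f ≡ 0 at y ∈ {1}; g ≡ 0 at y ∈ {5}; common: ∅.
  x = 8: f ≡ 0 at y ∈ {8}; g ≡ 0 at y ∈ {6}; common: ∅.
  x = 9: f ≡ 0 at y ∈ {4}; g ≡ 0 at y ∈ {7}; common: ∅.
  x = 10: f ≡ 0 at y ∈ {0}; g ≡ 0 at y ∈ {8}; common: ∅.
Collecting: common zeros = {(4, 2)}, so the count is 1.
Comparison with the Bézout bound: 1 ≤ 1 = deg(f)·deg(g), as expected for curves with no common component (the bound is attained).


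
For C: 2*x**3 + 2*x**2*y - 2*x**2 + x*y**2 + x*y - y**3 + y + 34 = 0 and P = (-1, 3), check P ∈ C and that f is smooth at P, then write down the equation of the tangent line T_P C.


Tangent line at P: 10*x - 31*y + 103 = 0.

Step 1: f(-1, 3) = 0, so P lies on C.
Step 2: partial derivatives
  f_x(x, y) = 6*x**2 + 4*x*y - 4*x + y**2 + y, f_y(x, y) = 2*x**2 + 2*x*y + x - 3*y**2 + 1.
  f_x(P) = 10, f_y(P) = -31 (gradient nonzero, so P is smooth).
Step 3: tangent line at P: 10·(x − -1) + -31·(y − 3) = 0.
Expanding: 10*x - 31*y + 103 = 0.


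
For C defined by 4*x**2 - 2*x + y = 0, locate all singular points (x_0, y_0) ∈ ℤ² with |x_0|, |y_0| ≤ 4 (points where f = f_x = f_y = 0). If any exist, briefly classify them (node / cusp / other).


No singular points in the scanned grid; C is smooth there.

Compute partial derivatives:
  f_x = 8*x - 2.
  f_y = 1.
f_y = 1 is a nonzero constant, so f_y never vanishes: no point (x, y) can satisfy f = f_x = f_y = 0. In particular no (x, y) ∈ {−4, ..., 4}² is singular; the curve is smooth.


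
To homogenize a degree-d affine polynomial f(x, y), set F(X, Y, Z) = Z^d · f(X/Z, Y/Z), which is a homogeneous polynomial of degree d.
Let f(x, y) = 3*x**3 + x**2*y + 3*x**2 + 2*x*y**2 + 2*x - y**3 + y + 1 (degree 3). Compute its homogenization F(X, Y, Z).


F(X, Y, Z) = 3*X**3 + X**2*Y + 3*X**2*Z + 2*X*Y**2 + 2*X*Z**2 - Y**3 + Y*Z**2 + Z**3

deg(f) = 3.
Substitute x = X/Z, y = Y/Z into f, then multiply by Z^3.
  monomial 3·x^3·y^0 ↦ 3·X^3·Y^0·Z^0.
  monomial 1·x^2·y^1 ↦ 1·X^2·Y^1·Z^0.
  monomial 3·x^2·y^0 ↦ 3·X^2·Y^0·Z^1.
  monomial 2·x^1·y^2 ↦ 2·X^1·Y^2·Z^0.
  monomial 2·x^1·y^0 ↦ 2·X^1·Y^0·Z^2.
  monomial -1·x^0·y^3 ↦ -1·X^0·Y^3·Z^0.
  monomial 1·x^0·y^1 ↦ 1·X^0·Y^1·Z^2.
  monomial 1·x^0·y^0 ↦ 1·X^0·Y^0·Z^3.
Collecting: F(X, Y, Z) = 3*X**3 + X**2*Y + 3*X**2*Z + 2*X*Y**2 + 2*X*Z**2 - Y**3 + Y*Z**2 + Z**3.


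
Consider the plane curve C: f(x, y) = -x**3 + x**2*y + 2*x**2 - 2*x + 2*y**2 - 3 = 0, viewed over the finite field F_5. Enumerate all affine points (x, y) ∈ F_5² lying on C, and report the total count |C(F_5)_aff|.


Affine F_5-points: {(0, 2), (0, 3), (3, 4), (4, 1)}; count = 4.

For each of the 25 pairs (x, y) ∈ F_5², evaluate f(x, y) mod 5. Record the zeros.
  x = 0: [0↦2, 1↦4, 2↦0, 3↦0, 4↦4]  zeros at y ∈ {2, 3}
  x = 1: [0↦1, 1↦4, 2↦1, 3↦2, 4↦2]  zeros at y ∈ ∅
  x = 2: [0↦3, 1↦4, 2↦4, 3↦3, 4↦1]  zeros at y ∈ ∅
  x = 3: [0↦2, 1↦3, 2↦3, 3↦2, 4↦0]  zeros at y ∈ {4}
  x = 4: [0↦2, 1↦0, 2↦2, 3↦3, 4↦3]  zeros at y ∈ {1}
Collecting zeros: affine points = {(0, 2), (0, 3), (3, 4), (4, 1)}.
Total count |C(F_5)_aff| = 4.


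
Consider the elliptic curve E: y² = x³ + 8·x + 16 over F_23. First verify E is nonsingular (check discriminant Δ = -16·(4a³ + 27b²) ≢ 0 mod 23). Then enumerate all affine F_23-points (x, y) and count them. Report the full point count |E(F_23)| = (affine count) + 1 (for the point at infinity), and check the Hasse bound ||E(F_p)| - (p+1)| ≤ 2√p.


Affine points = {(0, 4), (0, 19), (1, 5), (1, 18), (6, 2), (6, 21), (7, 1), (7, 22), (9, 9), (9, 14), (11, 3), (11, 20), (12, 0), (16, 10), (16, 13), (18, 9), (18, 14), (19, 9), (19, 14)}; affine count = 19; |E(F_23)| = 20.

Discriminant check: Δ ∝ 4a³ + 27b² = 4·8³ + 27·16² = 4·512 + 27·256 ≡ 13 (mod 23). Nonzero ⇒ E is nonsingular.
For each x ∈ F_23, compute rhs = x³ + 8·x + 16 mod 23, then count y ∈ F_23 with y² ≡ rhs.
  x = 0: rhs = 16, matching y values: 4, 19 (2 points).
  x = 1: rhs = 2, matching y values: 5, 18 (2 points).
  x = 2: rhs = 17, matching y values: none (0 points).
  x = 3: rhs = 21, matching y values: none (0 points).
  x = 4: rhs = 20, matching y values: none (0 points).
  x = 5: rhs = 20, matching y values: none (0 points).
  x = 6: rhs = 4, matching y values: 2, 21 (2 points).
  x = 7: rhs = 1, matching y values: 1, 22 (2 points).
  x = 8: rhs = 17, matching y values: none (0 points).
  x = 9: rhs = 12, matching y values: 9, 14 (2 points).
  x = 10: rhs = 15, matching y values: none (0 points).
  x = 11: rhs = 9, matching y values: 3, 20 (2 points).
  x = 12: rhs = 0, matching y values: 0 (1 points).
  x = 13: rhs = 17, matching y values: none (0 points).
  x = 14: rhs = 20, matching y values: none (0 points).
  x = 15: rhs = 15, matching y values: none (0 points).
  x = 16: rhs = 8, matching y values: 10, 13 (2 points).
  x = 17: rhs = 5, matching y values: none (0 points).
  x = 18: rhs = 12, matching y values: 9, 14 (2 points).
  x = 19: rhs = 12, matching y values: 9, 14 (2 points).
  x = 20: rhs = 11, matching y values: none (0 points).
  x = 21: rhs = 15, matching y values: none (0 points).
  x = 22: rhs = 7, matching y values: none (0 points).
Total affine count: 19.
Full point count |E(F_23)| = 19 + 1 = 20.
Hasse bound: |20 − (23+1)| = |-4| = 4 ≤ 2√23 ≈ 9.5917 ✓.


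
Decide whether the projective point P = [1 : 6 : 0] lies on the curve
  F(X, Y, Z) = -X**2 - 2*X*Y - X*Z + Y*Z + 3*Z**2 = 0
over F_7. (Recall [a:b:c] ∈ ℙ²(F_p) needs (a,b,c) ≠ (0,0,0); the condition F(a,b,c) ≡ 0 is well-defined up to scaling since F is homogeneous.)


F(1,6,0) ≡ 1 (mod 7); P is NOT on the curve.

Evaluate F(1, 6, 0) term-by-term (mod 7).
  -X**2 ↦ -1·1·1·1 = -1
  -2*X*Y ↦ -2·1·6·1 = -12
  -X*Z ↦ -1·1·1·0 = 0
  Y*Z ↦ 1·1·6·0 = 0
  3*Z**2 ↦ 3·1·1·0 = 0
Sum: F(1, 6, 0) = (-1) + (-12) + (0) + (0) + (0) = -13.
Reducing mod 7: -13 ≡ 1 (mod 7).
Since F(a, b, c) ≡ 1 ≠ 0 (mod 7), P does NOT lie on the curve.


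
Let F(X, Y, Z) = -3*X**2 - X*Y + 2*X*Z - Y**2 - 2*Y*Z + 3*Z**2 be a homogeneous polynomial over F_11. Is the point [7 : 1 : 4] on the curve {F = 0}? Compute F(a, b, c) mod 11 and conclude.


F(7,1,4) ≡ 7 (mod 11); P is NOT on the curve.

Evaluate F(7, 1, 4) term-by-term (mod 11).
  -3*X**2 ↦ -3·49·1·1 = -147
  -X*Y ↦ -1·7·1·1 = -7
  2*X*Z ↦ 2·7·1·4 = 56
  -Y**2 ↦ -1·1·1·1 = -1
  -2*Y*Z ↦ -2·1·1·4 = -8
  3*Z**2 ↦ 3·1·1·16 = 48
Sum: F(7, 1, 4) = (-147) + (-7) + (56) + (-1) + (-8) + (48) = -59.
Reducing mod 11: -59 ≡ 7 (mod 11).
Since F(a, b, c) ≡ 7 ≠ 0 (mod 11), P does NOT lie on the curve.


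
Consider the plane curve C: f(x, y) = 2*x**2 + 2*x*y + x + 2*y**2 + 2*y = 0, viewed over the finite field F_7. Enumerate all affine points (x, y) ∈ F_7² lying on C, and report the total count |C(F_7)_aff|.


Affine F_7-points: {(0, 0), (0, 6), (3, 0), (3, 3), (4, 3), (4, 6)}; count = 6.

For each of the 49 pairs (x, y) ∈ F_7², evaluate f(x, y) mod 7. Record the zeros.
  x = 0: [0↦0, 1↦4, 2↦5, 3↦3, 4↦5, 5↦4, 6↦0]  zeros at y ∈ {0, 6}
  x = 1: [0↦3, 1↦2, 2↦5, 3↦5, 4↦2, 5↦3, 6↦1]  zeros at y ∈ ∅
  x = 2: [0↦3, 1↦4, 2↦2, 3↦4, 4↦3, 5↦6, 6↦6]  zeros at y ∈ ∅
  x = 3: [0↦0, 1↦3, 2↦3, 3↦0, 4↦1, 5↦6, 6↦1]  zeros at y ∈ {0, 3}
  x = 4: [0↦1, 1↦6, 2↦1, 3↦0, 4↦3, 5↦3, 6↦0]  zeros at y ∈ {3, 6}
  x = 5: [0↦6, 1↦6, 2↦3, 3↦4, 4↦2, 5↦4, 6↦3]  zeros at y ∈ ∅
  x = 6: [0↦1, 1↦3, 2↦2, 3↦5, 4↦5, 5↦2, 6↦3]  zeros at y ∈ ∅
Collecting zeros: affine points = {(0, 0), (0, 6), (3, 0), (3, 3), (4, 3), (4, 6)}.
Total count |C(F_7)_aff| = 6.


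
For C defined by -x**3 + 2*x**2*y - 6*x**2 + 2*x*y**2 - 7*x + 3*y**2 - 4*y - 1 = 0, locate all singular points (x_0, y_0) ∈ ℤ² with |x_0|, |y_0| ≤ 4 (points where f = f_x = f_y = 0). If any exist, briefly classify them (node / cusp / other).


Singular points: {(-1, 1)}; classification: node.

Compute partial derivatives:
  f_x = -3*x**2 + 4*x*y - 12*x + 2*y**2 - 7.
  f_y = 2*x**2 + 4*x*y + 6*y - 4.
Scan x_0 ∈ {−4, ..., 4}. For each x_0, f_y(x_0, y) is a polynomial in y; find its integer roots y ∈ {−4, ..., 4}, then test f_x and f at those candidates.
  x = -4: f_y(-4, y) = 28 - 10*y; no integer root y with |y| ≤ 4.
  x = -3: f_y(-3, y) = 14 - 6*y; no integer root y with |y| ≤ 4.
  x = -2: f_y(-2, y) = 4 - 2*y; vanishes at y ∈ {2}. (-2, 2): f_x = -3 ≠ 0.
  x = -1: f_y(-1, y) = 2*y - 2; vanishes at y ∈ {1}. (-1, 1): f_x = 0, f = 0 — SINGULAR.
  x = 0: f_y(0, y) = 6*y - 4; no integer root y with |y| ≤ 4.
  x = 1: f_y(1, y) = 10*y - 2; no integer root y with |y| ≤ 4.
  x = 2: f_y(2, y) = 14*y + 4; no integer root y with |y| ≤ 4.
  x = 3: f_y(3, y) = 18*y + 14; no integer root y with |y| ≤ 4.
  x = 4: f_y(4, y) = 22*y + 28; no integer root y with |y| ≤ 4.
Only singular point on the grid: (-1, 1).
Classify: substitute x = -1 + u, y = 1 + v and expand: f = -u**3 + 2*u**2*v - u**2 + 2*u*v**2 + v**2.
No constant or linear terms (consistent with a singular point). Quadratic part: -u**2 + v**2. Cubic part: -u**3 + 2*u**2*v + 2*u*v**2.
The quadratic part v**2 - u**2 = (v − u)(v + u) splits into two distinct linear factors, so there are two distinct tangent lines y − 1 = ±(x − -1) — this is a node (ordinary double point).
Classification: node.


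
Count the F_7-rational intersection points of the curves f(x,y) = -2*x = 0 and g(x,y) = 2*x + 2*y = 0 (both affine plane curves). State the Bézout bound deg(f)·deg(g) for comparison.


Common zeros: {(0, 0)}; count = 1; Bézout bound = 1.

deg(f) = 1, deg(g) = 1, so Bézout bound = 1.
Scan x ∈ F_7. For each x, list the y ∈ F_7 with f(x, y) ≡ 0 and those with g(x, y) ≡ 0 (mod 7); the common zeros in that column are the intersection.
  x = 0: f ≡ 0 at y ∈ {0, 1, 2, 3, 4, 5, 6}; g ≡ 0 at y ∈ {0}; common: {0}.
  x = 1: f ≡ 0 at y ∈ ∅; g ≡ 0 at y ∈ {6}; common: ∅.
  x = 2: f ≡ 0 at y ∈ ∅; g ≡ 0 at y ∈ {5}; common: ∅.
  x = 3: f ≡ 0 at y ∈ ∅; g ≡ 0 at y ∈ {4}; common: ∅.
  x = 4: f ≡ 0 at y ∈ ∅; g ≡ 0 at y ∈ {3}; common: ∅.
  x = 5: f ≡ 0 at y ∈ ∅; g ≡ 0 at y ∈ {2}; common: ∅.
  x = 6: f ≡ 0 at y ∈ ∅; g ≡ 0 at y ∈ {1}; common: ∅.
Collecting: common zeros = {(0, 0)}, so the count is 1.
Comparison with the Bézout bound: 1 ≤ 1 = deg(f)·deg(g), as expected for curves with no common component (the bound is attained).


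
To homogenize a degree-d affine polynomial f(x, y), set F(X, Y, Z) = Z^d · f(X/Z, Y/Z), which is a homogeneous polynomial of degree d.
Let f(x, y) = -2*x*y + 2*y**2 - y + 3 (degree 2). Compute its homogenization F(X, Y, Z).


F(X, Y, Z) = -2*X*Y + 2*Y**2 - Y*Z + 3*Z**2

deg(f) = 2.
Substitute x = X/Z, y = Y/Z into f, then multiply by Z^2.
  monomial -2·x^1·y^1 ↦ -2·X^1·Y^1·Z^0.
  monomial 2·x^0·y^2 ↦ 2·X^0·Y^2·Z^0.
  monomial -1·x^0·y^1 ↦ -1·X^0·Y^1·Z^1.
  monomial 3·x^0·y^0 ↦ 3·X^0·Y^0·Z^2.
Collecting: F(X, Y, Z) = -2*X*Y + 2*Y**2 - Y*Z + 3*Z**2.


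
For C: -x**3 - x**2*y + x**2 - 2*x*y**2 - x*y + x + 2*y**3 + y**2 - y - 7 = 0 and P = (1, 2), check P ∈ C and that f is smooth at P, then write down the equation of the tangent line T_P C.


Tangent line at P: -14*x + 17*y - 20 = 0.

Step 1: f(1, 2) = 0, so P lies on C.
Step 2: partial derivatives
  f_x(x, y) = -3*x**2 - 2*x*y + 2*x - 2*y**2 - y + 1, f_y(x, y) = -x**2 - 4*x*y - x + 6*y**2 + 2*y - 1.
  f_x(P) = -14, f_y(P) = 17 (gradient nonzero, so P is smooth).
Step 3: tangent line at P: -14·(x − 1) + 17·(y − 2) = 0.
Expanding: -14*x + 17*y - 20 = 0.


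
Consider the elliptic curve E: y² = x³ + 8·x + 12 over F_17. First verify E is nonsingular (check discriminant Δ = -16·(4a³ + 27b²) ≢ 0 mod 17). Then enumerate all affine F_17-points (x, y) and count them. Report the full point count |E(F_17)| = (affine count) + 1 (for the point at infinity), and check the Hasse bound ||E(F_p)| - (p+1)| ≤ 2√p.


Affine points = {(1, 2), (1, 15), (2, 6), (2, 11), (6, 2), (6, 15), (10, 2), (10, 15), (12, 0), (13, 1), (13, 16)}; affine count = 11; |E(F_17)| = 12.

Discriminant check: Δ ∝ 4a³ + 27b² = 4·8³ + 27·12² = 4·512 + 27·144 ≡ 3 (mod 17). Nonzero ⇒ E is nonsingular.
For each x ∈ F_17, compute rhs = x³ + 8·x + 12 mod 17, then count y ∈ F_17 with y² ≡ rhs.
  x = 0: rhs = 12, matching y values: none (0 points).
  x = 1: rhs = 4, matching y values: 2, 15 (2 points).
  x = 2: rhs = 2, matching y values: 6, 11 (2 points).
  x = 3: rhs = 12, matching y values: none (0 points).
  x = 4: rhs = 6, matching y values: none (0 points).
  x = 5: rhs = 7, matching y values: none (0 points).
  x = 6: rhs = 4, matching y values: 2, 15 (2 points).
  x = 7: rhs = 3, matching y values: none (0 points).
  x = 8: rhs = 10, matching y values: none (0 points).
  x = 9: rhs = 14, matching y values: none (0 points).
  x = 10: rhs = 4, matching y values: 2, 15 (2 points).
  x = 11: rhs = 3, matching y values: none (0 points).
  x = 12: rhs = 0, matching y values: 0 (1 points).
  x = 13: rhs = 1, matching y values: 1, 16 (2 points).
  x = 14: rhs = 12, matching y values: none (0 points).
  x = 15: rhs = 5, matching y values: none (0 points).
  x = 16: rhs = 3, matching y values: none (0 points).
Total affine count: 11.
Full point count |E(F_17)| = 11 + 1 = 12.
Hasse bound: |12 − (17+1)| = |-6| = 6 ≤ 2√17 ≈ 8.2462 ✓.
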